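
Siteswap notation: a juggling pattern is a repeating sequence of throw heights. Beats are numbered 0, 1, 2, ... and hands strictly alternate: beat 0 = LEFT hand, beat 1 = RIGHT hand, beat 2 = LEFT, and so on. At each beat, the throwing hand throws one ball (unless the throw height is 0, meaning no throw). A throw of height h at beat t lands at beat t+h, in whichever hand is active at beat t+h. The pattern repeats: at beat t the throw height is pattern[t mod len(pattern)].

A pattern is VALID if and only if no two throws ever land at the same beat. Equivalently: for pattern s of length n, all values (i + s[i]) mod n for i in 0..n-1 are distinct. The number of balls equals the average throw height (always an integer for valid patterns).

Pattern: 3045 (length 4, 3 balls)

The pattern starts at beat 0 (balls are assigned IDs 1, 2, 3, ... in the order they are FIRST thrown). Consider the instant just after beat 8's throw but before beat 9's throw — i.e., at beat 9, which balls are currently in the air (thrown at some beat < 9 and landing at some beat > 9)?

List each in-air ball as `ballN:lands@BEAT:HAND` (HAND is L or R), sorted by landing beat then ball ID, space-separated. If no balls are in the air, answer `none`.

Beat 0 (L): throw ball1 h=3 -> lands@3:R; in-air after throw: [b1@3:R]
Beat 2 (L): throw ball2 h=4 -> lands@6:L; in-air after throw: [b1@3:R b2@6:L]
Beat 3 (R): throw ball1 h=5 -> lands@8:L; in-air after throw: [b2@6:L b1@8:L]
Beat 4 (L): throw ball3 h=3 -> lands@7:R; in-air after throw: [b2@6:L b3@7:R b1@8:L]
Beat 6 (L): throw ball2 h=4 -> lands@10:L; in-air after throw: [b3@7:R b1@8:L b2@10:L]
Beat 7 (R): throw ball3 h=5 -> lands@12:L; in-air after throw: [b1@8:L b2@10:L b3@12:L]
Beat 8 (L): throw ball1 h=3 -> lands@11:R; in-air after throw: [b2@10:L b1@11:R b3@12:L]

Answer: ball2:lands@10:L ball1:lands@11:R ball3:lands@12:L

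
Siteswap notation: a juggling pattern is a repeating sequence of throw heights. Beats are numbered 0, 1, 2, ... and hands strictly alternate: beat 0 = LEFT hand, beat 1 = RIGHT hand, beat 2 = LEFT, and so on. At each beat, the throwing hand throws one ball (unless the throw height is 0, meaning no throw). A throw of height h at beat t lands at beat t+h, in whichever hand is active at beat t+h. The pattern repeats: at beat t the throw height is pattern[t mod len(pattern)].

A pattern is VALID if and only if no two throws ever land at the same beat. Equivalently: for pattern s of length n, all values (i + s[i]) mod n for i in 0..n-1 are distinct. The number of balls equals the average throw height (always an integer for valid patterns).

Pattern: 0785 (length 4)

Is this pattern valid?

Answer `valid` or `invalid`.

Answer: invalid

Derivation:
i=0: (i + s[i]) mod n = (0 + 0) mod 4 = 0
i=1: (i + s[i]) mod n = (1 + 7) mod 4 = 0
i=2: (i + s[i]) mod n = (2 + 8) mod 4 = 2
i=3: (i + s[i]) mod n = (3 + 5) mod 4 = 0
Residues: [0, 0, 2, 0], distinct: False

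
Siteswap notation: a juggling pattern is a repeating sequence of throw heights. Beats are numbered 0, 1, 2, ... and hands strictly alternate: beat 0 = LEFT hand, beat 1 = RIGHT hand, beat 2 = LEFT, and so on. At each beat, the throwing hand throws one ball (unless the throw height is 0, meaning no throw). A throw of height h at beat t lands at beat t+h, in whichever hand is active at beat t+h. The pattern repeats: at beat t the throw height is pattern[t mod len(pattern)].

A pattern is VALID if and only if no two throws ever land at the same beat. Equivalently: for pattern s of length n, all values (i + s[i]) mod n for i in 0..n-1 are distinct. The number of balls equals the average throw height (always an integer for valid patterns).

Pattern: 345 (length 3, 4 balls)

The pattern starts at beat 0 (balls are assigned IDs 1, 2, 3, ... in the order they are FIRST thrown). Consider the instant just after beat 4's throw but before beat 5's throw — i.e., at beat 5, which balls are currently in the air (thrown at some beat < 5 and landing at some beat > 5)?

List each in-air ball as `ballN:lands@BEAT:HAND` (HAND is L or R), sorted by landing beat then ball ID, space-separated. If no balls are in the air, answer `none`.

Beat 0 (L): throw ball1 h=3 -> lands@3:R; in-air after throw: [b1@3:R]
Beat 1 (R): throw ball2 h=4 -> lands@5:R; in-air after throw: [b1@3:R b2@5:R]
Beat 2 (L): throw ball3 h=5 -> lands@7:R; in-air after throw: [b1@3:R b2@5:R b3@7:R]
Beat 3 (R): throw ball1 h=3 -> lands@6:L; in-air after throw: [b2@5:R b1@6:L b3@7:R]
Beat 4 (L): throw ball4 h=4 -> lands@8:L; in-air after throw: [b2@5:R b1@6:L b3@7:R b4@8:L]
Beat 5 (R): throw ball2 h=5 -> lands@10:L; in-air after throw: [b1@6:L b3@7:R b4@8:L b2@10:L]

Answer: ball1:lands@6:L ball3:lands@7:R ball4:lands@8:L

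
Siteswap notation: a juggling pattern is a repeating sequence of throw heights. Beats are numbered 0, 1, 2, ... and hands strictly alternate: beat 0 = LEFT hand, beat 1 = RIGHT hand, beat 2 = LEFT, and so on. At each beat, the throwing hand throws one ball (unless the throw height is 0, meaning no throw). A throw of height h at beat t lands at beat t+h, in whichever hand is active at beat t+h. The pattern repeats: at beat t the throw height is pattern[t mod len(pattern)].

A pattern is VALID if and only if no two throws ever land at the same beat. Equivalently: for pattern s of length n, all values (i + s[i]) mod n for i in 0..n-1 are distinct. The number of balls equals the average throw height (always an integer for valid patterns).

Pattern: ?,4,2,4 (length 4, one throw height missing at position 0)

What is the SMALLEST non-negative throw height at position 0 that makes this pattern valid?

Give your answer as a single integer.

i=0: s[i]=? (unknown)
i=1: (1 + 4) mod 4 = 1
i=2: (2 + 2) mod 4 = 0
i=3: (3 + 4) mod 4 = 3
Known residues: [0, 1, 3]; need a permutation of 0..3, so missing residue r = 2
Need (0 + s) mod 4 = 2; smallest s = (2 - 0) mod 4 = 2

Answer: 2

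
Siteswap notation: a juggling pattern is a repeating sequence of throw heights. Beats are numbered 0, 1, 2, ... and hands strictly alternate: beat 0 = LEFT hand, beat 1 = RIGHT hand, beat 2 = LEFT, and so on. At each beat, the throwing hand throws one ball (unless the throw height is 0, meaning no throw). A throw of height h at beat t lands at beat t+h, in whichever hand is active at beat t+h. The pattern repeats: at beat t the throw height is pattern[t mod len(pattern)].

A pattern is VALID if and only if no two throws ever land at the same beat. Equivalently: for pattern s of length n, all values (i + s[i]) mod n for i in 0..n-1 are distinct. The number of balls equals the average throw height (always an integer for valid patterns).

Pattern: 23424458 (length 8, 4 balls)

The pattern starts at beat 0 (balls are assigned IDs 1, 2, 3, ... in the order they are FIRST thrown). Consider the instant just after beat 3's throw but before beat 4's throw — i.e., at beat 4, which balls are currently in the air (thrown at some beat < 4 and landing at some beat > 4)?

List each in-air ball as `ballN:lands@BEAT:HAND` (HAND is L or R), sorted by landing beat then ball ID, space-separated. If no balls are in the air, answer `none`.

Answer: ball3:lands@5:R ball1:lands@6:L

Derivation:
Beat 0 (L): throw ball1 h=2 -> lands@2:L; in-air after throw: [b1@2:L]
Beat 1 (R): throw ball2 h=3 -> lands@4:L; in-air after throw: [b1@2:L b2@4:L]
Beat 2 (L): throw ball1 h=4 -> lands@6:L; in-air after throw: [b2@4:L b1@6:L]
Beat 3 (R): throw ball3 h=2 -> lands@5:R; in-air after throw: [b2@4:L b3@5:R b1@6:L]
Beat 4 (L): throw ball2 h=4 -> lands@8:L; in-air after throw: [b3@5:R b1@6:L b2@8:L]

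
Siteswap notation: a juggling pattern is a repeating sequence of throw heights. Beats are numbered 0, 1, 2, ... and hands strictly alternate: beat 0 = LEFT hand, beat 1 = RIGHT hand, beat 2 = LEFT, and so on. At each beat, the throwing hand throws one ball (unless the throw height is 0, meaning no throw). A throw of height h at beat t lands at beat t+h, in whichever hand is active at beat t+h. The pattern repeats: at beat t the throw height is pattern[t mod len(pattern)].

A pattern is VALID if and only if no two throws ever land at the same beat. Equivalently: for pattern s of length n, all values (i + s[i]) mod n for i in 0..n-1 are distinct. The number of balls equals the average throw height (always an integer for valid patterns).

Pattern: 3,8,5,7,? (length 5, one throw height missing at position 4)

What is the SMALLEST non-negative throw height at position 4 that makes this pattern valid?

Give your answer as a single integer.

i=0: (0 + 3) mod 5 = 3
i=1: (1 + 8) mod 5 = 4
i=2: (2 + 5) mod 5 = 2
i=3: (3 + 7) mod 5 = 0
i=4: s[i]=? (unknown)
Known residues: [0, 2, 3, 4]; need a permutation of 0..4, so missing residue r = 1
Need (4 + s) mod 5 = 1; smallest s = (1 - 4) mod 5 = 2

Answer: 2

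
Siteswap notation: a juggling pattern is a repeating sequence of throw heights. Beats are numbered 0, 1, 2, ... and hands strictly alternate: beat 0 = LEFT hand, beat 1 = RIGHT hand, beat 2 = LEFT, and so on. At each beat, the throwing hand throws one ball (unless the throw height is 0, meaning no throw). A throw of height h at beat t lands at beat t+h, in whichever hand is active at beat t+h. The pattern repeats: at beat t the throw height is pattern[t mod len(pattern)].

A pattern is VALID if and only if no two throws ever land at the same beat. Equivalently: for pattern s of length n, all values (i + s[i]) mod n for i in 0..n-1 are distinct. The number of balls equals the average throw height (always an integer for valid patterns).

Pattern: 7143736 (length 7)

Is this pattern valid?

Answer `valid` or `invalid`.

i=0: (i + s[i]) mod n = (0 + 7) mod 7 = 0
i=1: (i + s[i]) mod n = (1 + 1) mod 7 = 2
i=2: (i + s[i]) mod n = (2 + 4) mod 7 = 6
i=3: (i + s[i]) mod n = (3 + 3) mod 7 = 6
i=4: (i + s[i]) mod n = (4 + 7) mod 7 = 4
i=5: (i + s[i]) mod n = (5 + 3) mod 7 = 1
i=6: (i + s[i]) mod n = (6 + 6) mod 7 = 5
Residues: [0, 2, 6, 6, 4, 1, 5], distinct: False

Answer: invalid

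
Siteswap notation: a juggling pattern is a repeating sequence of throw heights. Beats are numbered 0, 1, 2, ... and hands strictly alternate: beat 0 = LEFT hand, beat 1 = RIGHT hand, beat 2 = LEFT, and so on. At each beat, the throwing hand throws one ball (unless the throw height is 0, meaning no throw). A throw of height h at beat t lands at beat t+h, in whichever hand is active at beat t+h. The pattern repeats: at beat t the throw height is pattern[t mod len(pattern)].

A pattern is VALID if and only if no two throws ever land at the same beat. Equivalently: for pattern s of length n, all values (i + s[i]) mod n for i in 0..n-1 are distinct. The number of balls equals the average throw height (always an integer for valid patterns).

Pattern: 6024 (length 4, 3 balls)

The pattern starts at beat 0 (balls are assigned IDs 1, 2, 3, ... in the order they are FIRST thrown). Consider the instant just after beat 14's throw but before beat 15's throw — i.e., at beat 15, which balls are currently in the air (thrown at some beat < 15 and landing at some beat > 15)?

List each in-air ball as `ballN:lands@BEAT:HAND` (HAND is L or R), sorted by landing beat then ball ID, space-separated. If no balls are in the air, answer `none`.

Beat 0 (L): throw ball1 h=6 -> lands@6:L; in-air after throw: [b1@6:L]
Beat 2 (L): throw ball2 h=2 -> lands@4:L; in-air after throw: [b2@4:L b1@6:L]
Beat 3 (R): throw ball3 h=4 -> lands@7:R; in-air after throw: [b2@4:L b1@6:L b3@7:R]
Beat 4 (L): throw ball2 h=6 -> lands@10:L; in-air after throw: [b1@6:L b3@7:R b2@10:L]
Beat 6 (L): throw ball1 h=2 -> lands@8:L; in-air after throw: [b3@7:R b1@8:L b2@10:L]
Beat 7 (R): throw ball3 h=4 -> lands@11:R; in-air after throw: [b1@8:L b2@10:L b3@11:R]
Beat 8 (L): throw ball1 h=6 -> lands@14:L; in-air after throw: [b2@10:L b3@11:R b1@14:L]
Beat 10 (L): throw ball2 h=2 -> lands@12:L; in-air after throw: [b3@11:R b2@12:L b1@14:L]
Beat 11 (R): throw ball3 h=4 -> lands@15:R; in-air after throw: [b2@12:L b1@14:L b3@15:R]
Beat 12 (L): throw ball2 h=6 -> lands@18:L; in-air after throw: [b1@14:L b3@15:R b2@18:L]
Beat 14 (L): throw ball1 h=2 -> lands@16:L; in-air after throw: [b3@15:R b1@16:L b2@18:L]
Beat 15 (R): throw ball3 h=4 -> lands@19:R; in-air after throw: [b1@16:L b2@18:L b3@19:R]

Answer: ball1:lands@16:L ball2:lands@18:L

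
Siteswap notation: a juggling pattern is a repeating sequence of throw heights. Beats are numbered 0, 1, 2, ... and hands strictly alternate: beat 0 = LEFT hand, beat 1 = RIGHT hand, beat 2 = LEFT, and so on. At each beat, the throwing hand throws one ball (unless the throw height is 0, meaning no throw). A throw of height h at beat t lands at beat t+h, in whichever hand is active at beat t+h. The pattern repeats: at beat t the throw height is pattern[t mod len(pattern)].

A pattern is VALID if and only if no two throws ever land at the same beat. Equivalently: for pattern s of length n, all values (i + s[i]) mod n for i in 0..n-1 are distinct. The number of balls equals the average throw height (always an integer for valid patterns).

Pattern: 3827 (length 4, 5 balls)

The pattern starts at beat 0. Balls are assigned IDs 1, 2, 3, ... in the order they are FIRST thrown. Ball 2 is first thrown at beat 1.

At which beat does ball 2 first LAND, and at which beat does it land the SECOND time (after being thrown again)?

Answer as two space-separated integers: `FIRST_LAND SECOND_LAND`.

Answer: 9 17

Derivation:
Beat 0 (L): throw ball1 h=3 -> lands@3:R; in-air after throw: [b1@3:R]
Beat 1 (R): throw ball2 h=8 -> lands@9:R; in-air after throw: [b1@3:R b2@9:R]
Beat 2 (L): throw ball3 h=2 -> lands@4:L; in-air after throw: [b1@3:R b3@4:L b2@9:R]
Beat 3 (R): throw ball1 h=7 -> lands@10:L; in-air after throw: [b3@4:L b2@9:R b1@10:L]
Beat 4 (L): throw ball3 h=3 -> lands@7:R; in-air after throw: [b3@7:R b2@9:R b1@10:L]
Beat 5 (R): throw ball4 h=8 -> lands@13:R; in-air after throw: [b3@7:R b2@9:R b1@10:L b4@13:R]
Beat 6 (L): throw ball5 h=2 -> lands@8:L; in-air after throw: [b3@7:R b5@8:L b2@9:R b1@10:L b4@13:R]
Beat 7 (R): throw ball3 h=7 -> lands@14:L; in-air after throw: [b5@8:L b2@9:R b1@10:L b4@13:R b3@14:L]
Beat 8 (L): throw ball5 h=3 -> lands@11:R; in-air after throw: [b2@9:R b1@10:L b5@11:R b4@13:R b3@14:L]
Beat 9 (R): throw ball2 h=8 -> lands@17:R; in-air after throw: [b1@10:L b5@11:R b4@13:R b3@14:L b2@17:R]
Beat 10 (L): throw ball1 h=2 -> lands@12:L; in-air after throw: [b5@11:R b1@12:L b4@13:R b3@14:L b2@17:R]
Beat 11 (R): throw ball5 h=7 -> lands@18:L; in-air after throw: [b1@12:L b4@13:R b3@14:L b2@17:R b5@18:L]
Beat 12 (L): throw ball1 h=3 -> lands@15:R; in-air after throw: [b4@13:R b3@14:L b1@15:R b2@17:R b5@18:L]
Beat 13 (R): throw ball4 h=8 -> lands@21:R; in-air after throw: [b3@14:L b1@15:R b2@17:R b5@18:L b4@21:R]
Beat 14 (L): throw ball3 h=2 -> lands@16:L; in-air after throw: [b1@15:R b3@16:L b2@17:R b5@18:L b4@21:R]
Beat 15 (R): throw ball1 h=7 -> lands@22:L; in-air after throw: [b3@16:L b2@17:R b5@18:L b4@21:R b1@22:L]
Ball 2: thrown@1 h=8 -> first land @9; rethrown@9 h=8 -> second land @17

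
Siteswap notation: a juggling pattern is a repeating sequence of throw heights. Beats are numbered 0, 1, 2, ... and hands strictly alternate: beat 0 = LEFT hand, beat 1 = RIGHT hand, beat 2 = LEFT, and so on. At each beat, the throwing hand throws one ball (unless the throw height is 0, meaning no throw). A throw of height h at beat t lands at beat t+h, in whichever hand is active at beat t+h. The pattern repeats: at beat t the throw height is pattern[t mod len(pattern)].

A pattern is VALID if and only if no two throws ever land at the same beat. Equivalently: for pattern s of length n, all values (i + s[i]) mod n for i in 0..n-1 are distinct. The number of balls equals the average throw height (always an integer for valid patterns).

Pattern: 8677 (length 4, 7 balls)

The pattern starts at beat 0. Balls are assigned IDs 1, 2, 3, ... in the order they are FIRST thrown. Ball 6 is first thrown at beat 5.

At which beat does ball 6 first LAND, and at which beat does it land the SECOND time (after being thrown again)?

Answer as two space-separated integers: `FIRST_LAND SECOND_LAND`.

Beat 0 (L): throw ball1 h=8 -> lands@8:L; in-air after throw: [b1@8:L]
Beat 1 (R): throw ball2 h=6 -> lands@7:R; in-air after throw: [b2@7:R b1@8:L]
Beat 2 (L): throw ball3 h=7 -> lands@9:R; in-air after throw: [b2@7:R b1@8:L b3@9:R]
Beat 3 (R): throw ball4 h=7 -> lands@10:L; in-air after throw: [b2@7:R b1@8:L b3@9:R b4@10:L]
Beat 4 (L): throw ball5 h=8 -> lands@12:L; in-air after throw: [b2@7:R b1@8:L b3@9:R b4@10:L b5@12:L]
Beat 5 (R): throw ball6 h=6 -> lands@11:R; in-air after throw: [b2@7:R b1@8:L b3@9:R b4@10:L b6@11:R b5@12:L]
Beat 6 (L): throw ball7 h=7 -> lands@13:R; in-air after throw: [b2@7:R b1@8:L b3@9:R b4@10:L b6@11:R b5@12:L b7@13:R]
Beat 7 (R): throw ball2 h=7 -> lands@14:L; in-air after throw: [b1@8:L b3@9:R b4@10:L b6@11:R b5@12:L b7@13:R b2@14:L]
Beat 8 (L): throw ball1 h=8 -> lands@16:L; in-air after throw: [b3@9:R b4@10:L b6@11:R b5@12:L b7@13:R b2@14:L b1@16:L]
Beat 9 (R): throw ball3 h=6 -> lands@15:R; in-air after throw: [b4@10:L b6@11:R b5@12:L b7@13:R b2@14:L b3@15:R b1@16:L]
Beat 10 (L): throw ball4 h=7 -> lands@17:R; in-air after throw: [b6@11:R b5@12:L b7@13:R b2@14:L b3@15:R b1@16:L b4@17:R]
Beat 11 (R): throw ball6 h=7 -> lands@18:L; in-air after throw: [b5@12:L b7@13:R b2@14:L b3@15:R b1@16:L b4@17:R b6@18:L]
Ball 6: thrown@5 h=6 -> first land @11; rethrown@11 h=7 -> second land @18

Answer: 11 18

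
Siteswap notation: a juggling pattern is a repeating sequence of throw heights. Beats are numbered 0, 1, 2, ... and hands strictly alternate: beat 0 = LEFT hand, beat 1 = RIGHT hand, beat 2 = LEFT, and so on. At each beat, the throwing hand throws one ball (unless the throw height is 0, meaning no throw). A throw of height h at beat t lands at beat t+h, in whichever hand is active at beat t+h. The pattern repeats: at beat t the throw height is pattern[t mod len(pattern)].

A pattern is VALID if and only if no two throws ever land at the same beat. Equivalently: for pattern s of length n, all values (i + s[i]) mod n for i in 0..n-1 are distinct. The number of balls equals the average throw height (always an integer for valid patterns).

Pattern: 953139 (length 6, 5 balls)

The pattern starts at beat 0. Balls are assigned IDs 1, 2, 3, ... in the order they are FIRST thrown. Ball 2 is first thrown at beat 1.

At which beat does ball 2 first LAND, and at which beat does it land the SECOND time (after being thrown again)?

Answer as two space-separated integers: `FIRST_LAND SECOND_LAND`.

Answer: 6 15

Derivation:
Beat 0 (L): throw ball1 h=9 -> lands@9:R; in-air after throw: [b1@9:R]
Beat 1 (R): throw ball2 h=5 -> lands@6:L; in-air after throw: [b2@6:L b1@9:R]
Beat 2 (L): throw ball3 h=3 -> lands@5:R; in-air after throw: [b3@5:R b2@6:L b1@9:R]
Beat 3 (R): throw ball4 h=1 -> lands@4:L; in-air after throw: [b4@4:L b3@5:R b2@6:L b1@9:R]
Beat 4 (L): throw ball4 h=3 -> lands@7:R; in-air after throw: [b3@5:R b2@6:L b4@7:R b1@9:R]
Beat 5 (R): throw ball3 h=9 -> lands@14:L; in-air after throw: [b2@6:L b4@7:R b1@9:R b3@14:L]
Beat 6 (L): throw ball2 h=9 -> lands@15:R; in-air after throw: [b4@7:R b1@9:R b3@14:L b2@15:R]
Beat 7 (R): throw ball4 h=5 -> lands@12:L; in-air after throw: [b1@9:R b4@12:L b3@14:L b2@15:R]
Beat 8 (L): throw ball5 h=3 -> lands@11:R; in-air after throw: [b1@9:R b5@11:R b4@12:L b3@14:L b2@15:R]
Beat 9 (R): throw ball1 h=1 -> lands@10:L; in-air after throw: [b1@10:L b5@11:R b4@12:L b3@14:L b2@15:R]
Beat 10 (L): throw ball1 h=3 -> lands@13:R; in-air after throw: [b5@11:R b4@12:L b1@13:R b3@14:L b2@15:R]
Beat 11 (R): throw ball5 h=9 -> lands@20:L; in-air after throw: [b4@12:L b1@13:R b3@14:L b2@15:R b5@20:L]
Beat 12 (L): throw ball4 h=9 -> lands@21:R; in-air after throw: [b1@13:R b3@14:L b2@15:R b5@20:L b4@21:R]
Beat 13 (R): throw ball1 h=5 -> lands@18:L; in-air after throw: [b3@14:L b2@15:R b1@18:L b5@20:L b4@21:R]
Beat 14 (L): throw ball3 h=3 -> lands@17:R; in-air after throw: [b2@15:R b3@17:R b1@18:L b5@20:L b4@21:R]
Beat 15 (R): throw ball2 h=1 -> lands@16:L; in-air after throw: [b2@16:L b3@17:R b1@18:L b5@20:L b4@21:R]
Ball 2: thrown@1 h=5 -> first land @6; rethrown@6 h=9 -> second land @15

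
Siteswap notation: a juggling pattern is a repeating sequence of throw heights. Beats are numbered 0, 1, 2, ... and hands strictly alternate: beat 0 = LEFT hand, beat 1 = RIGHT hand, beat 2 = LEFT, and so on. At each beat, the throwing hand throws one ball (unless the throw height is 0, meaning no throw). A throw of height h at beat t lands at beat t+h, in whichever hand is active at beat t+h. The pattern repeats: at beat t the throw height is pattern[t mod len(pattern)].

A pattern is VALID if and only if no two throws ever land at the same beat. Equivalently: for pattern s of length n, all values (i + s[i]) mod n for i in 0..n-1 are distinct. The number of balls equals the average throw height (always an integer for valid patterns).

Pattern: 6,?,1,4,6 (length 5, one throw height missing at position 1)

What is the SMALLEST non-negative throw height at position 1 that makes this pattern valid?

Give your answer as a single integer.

i=0: (0 + 6) mod 5 = 1
i=1: s[i]=? (unknown)
i=2: (2 + 1) mod 5 = 3
i=3: (3 + 4) mod 5 = 2
i=4: (4 + 6) mod 5 = 0
Known residues: [0, 1, 2, 3]; need a permutation of 0..4, so missing residue r = 4
Need (1 + s) mod 5 = 4; smallest s = (4 - 1) mod 5 = 3

Answer: 3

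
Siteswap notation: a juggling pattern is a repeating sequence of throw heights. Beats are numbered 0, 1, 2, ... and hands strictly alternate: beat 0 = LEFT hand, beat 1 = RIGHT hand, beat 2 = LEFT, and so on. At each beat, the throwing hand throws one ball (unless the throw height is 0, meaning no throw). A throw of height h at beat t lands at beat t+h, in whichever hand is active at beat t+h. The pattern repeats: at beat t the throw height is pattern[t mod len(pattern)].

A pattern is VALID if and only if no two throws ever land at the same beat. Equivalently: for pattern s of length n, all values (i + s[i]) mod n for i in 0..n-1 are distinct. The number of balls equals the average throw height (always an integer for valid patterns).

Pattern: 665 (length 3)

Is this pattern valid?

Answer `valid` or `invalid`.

Answer: invalid

Derivation:
i=0: (i + s[i]) mod n = (0 + 6) mod 3 = 0
i=1: (i + s[i]) mod n = (1 + 6) mod 3 = 1
i=2: (i + s[i]) mod n = (2 + 5) mod 3 = 1
Residues: [0, 1, 1], distinct: False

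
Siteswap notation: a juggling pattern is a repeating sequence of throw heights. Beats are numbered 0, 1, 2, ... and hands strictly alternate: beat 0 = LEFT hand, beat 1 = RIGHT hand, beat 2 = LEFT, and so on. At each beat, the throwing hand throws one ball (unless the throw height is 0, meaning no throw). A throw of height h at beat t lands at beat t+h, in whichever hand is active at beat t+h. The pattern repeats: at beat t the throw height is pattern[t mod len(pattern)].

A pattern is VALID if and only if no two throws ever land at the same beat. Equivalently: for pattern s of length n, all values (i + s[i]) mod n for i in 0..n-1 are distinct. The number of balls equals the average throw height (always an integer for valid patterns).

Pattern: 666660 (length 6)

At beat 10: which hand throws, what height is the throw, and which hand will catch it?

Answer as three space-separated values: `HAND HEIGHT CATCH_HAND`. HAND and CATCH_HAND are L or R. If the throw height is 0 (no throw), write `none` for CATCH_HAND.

Answer: L 6 L

Derivation:
Beat 10: 10 mod 2 = 0, so hand = L
Throw height = pattern[10 mod 6] = pattern[4] = 6
Lands at beat 10+6=16, 16 mod 2 = 0, so catch hand = L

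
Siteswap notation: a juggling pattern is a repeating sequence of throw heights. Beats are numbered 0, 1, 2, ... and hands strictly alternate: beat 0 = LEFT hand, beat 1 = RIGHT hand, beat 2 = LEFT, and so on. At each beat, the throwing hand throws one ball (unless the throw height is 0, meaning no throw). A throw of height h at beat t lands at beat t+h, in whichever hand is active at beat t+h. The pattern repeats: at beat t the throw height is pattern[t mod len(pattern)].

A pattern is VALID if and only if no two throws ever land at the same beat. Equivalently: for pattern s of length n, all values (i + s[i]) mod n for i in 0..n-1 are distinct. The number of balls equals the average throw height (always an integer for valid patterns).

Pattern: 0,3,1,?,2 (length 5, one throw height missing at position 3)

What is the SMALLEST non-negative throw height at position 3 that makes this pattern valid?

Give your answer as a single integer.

Answer: 4

Derivation:
i=0: (0 + 0) mod 5 = 0
i=1: (1 + 3) mod 5 = 4
i=2: (2 + 1) mod 5 = 3
i=3: s[i]=? (unknown)
i=4: (4 + 2) mod 5 = 1
Known residues: [0, 1, 3, 4]; need a permutation of 0..4, so missing residue r = 2
Need (3 + s) mod 5 = 2; smallest s = (2 - 3) mod 5 = 4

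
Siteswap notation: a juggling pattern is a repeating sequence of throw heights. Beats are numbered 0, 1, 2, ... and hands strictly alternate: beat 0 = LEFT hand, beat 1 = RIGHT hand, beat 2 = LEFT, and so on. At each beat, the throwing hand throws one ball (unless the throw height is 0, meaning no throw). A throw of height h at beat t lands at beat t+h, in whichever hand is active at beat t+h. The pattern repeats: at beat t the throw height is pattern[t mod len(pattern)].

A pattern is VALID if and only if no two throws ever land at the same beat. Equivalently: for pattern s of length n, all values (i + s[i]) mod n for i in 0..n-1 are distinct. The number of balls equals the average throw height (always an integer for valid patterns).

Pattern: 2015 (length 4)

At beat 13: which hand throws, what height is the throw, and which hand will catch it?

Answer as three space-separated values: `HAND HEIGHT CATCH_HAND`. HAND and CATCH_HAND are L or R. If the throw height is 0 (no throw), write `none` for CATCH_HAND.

Answer: R 0 none

Derivation:
Beat 13: 13 mod 2 = 1, so hand = R
Throw height = pattern[13 mod 4] = pattern[1] = 0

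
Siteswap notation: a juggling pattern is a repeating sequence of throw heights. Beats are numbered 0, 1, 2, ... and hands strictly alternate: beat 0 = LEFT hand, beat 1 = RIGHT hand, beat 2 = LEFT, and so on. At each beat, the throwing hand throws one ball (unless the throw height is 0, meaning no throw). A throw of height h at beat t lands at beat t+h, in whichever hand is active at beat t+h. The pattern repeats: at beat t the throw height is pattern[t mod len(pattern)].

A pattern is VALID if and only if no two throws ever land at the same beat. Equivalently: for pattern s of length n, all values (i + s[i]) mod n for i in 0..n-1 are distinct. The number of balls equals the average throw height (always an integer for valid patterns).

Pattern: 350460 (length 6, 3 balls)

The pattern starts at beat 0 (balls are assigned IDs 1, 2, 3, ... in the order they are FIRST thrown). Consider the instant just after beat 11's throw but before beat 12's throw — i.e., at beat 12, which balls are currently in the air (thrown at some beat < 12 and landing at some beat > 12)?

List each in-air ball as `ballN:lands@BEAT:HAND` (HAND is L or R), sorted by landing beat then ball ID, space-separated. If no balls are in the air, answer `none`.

Beat 0 (L): throw ball1 h=3 -> lands@3:R; in-air after throw: [b1@3:R]
Beat 1 (R): throw ball2 h=5 -> lands@6:L; in-air after throw: [b1@3:R b2@6:L]
Beat 3 (R): throw ball1 h=4 -> lands@7:R; in-air after throw: [b2@6:L b1@7:R]
Beat 4 (L): throw ball3 h=6 -> lands@10:L; in-air after throw: [b2@6:L b1@7:R b3@10:L]
Beat 6 (L): throw ball2 h=3 -> lands@9:R; in-air after throw: [b1@7:R b2@9:R b3@10:L]
Beat 7 (R): throw ball1 h=5 -> lands@12:L; in-air after throw: [b2@9:R b3@10:L b1@12:L]
Beat 9 (R): throw ball2 h=4 -> lands@13:R; in-air after throw: [b3@10:L b1@12:L b2@13:R]
Beat 10 (L): throw ball3 h=6 -> lands@16:L; in-air after throw: [b1@12:L b2@13:R b3@16:L]
Beat 12 (L): throw ball1 h=3 -> lands@15:R; in-air after throw: [b2@13:R b1@15:R b3@16:L]

Answer: ball2:lands@13:R ball3:lands@16:L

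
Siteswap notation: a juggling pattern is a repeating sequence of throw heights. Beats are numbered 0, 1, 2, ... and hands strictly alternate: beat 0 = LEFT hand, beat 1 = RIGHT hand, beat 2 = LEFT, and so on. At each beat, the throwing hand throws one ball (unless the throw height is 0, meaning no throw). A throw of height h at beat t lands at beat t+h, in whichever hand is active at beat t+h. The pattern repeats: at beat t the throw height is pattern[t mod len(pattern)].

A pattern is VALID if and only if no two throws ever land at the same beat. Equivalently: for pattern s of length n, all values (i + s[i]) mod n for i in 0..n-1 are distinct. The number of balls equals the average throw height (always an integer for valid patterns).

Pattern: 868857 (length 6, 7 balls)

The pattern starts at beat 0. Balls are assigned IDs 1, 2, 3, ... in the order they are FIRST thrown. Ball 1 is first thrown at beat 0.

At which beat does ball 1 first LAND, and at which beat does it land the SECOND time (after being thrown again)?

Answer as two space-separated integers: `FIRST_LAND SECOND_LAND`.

Beat 0 (L): throw ball1 h=8 -> lands@8:L; in-air after throw: [b1@8:L]
Beat 1 (R): throw ball2 h=6 -> lands@7:R; in-air after throw: [b2@7:R b1@8:L]
Beat 2 (L): throw ball3 h=8 -> lands@10:L; in-air after throw: [b2@7:R b1@8:L b3@10:L]
Beat 3 (R): throw ball4 h=8 -> lands@11:R; in-air after throw: [b2@7:R b1@8:L b3@10:L b4@11:R]
Beat 4 (L): throw ball5 h=5 -> lands@9:R; in-air after throw: [b2@7:R b1@8:L b5@9:R b3@10:L b4@11:R]
Beat 5 (R): throw ball6 h=7 -> lands@12:L; in-air after throw: [b2@7:R b1@8:L b5@9:R b3@10:L b4@11:R b6@12:L]
Beat 6 (L): throw ball7 h=8 -> lands@14:L; in-air after throw: [b2@7:R b1@8:L b5@9:R b3@10:L b4@11:R b6@12:L b7@14:L]
Beat 7 (R): throw ball2 h=6 -> lands@13:R; in-air after throw: [b1@8:L b5@9:R b3@10:L b4@11:R b6@12:L b2@13:R b7@14:L]
Beat 8 (L): throw ball1 h=8 -> lands@16:L; in-air after throw: [b5@9:R b3@10:L b4@11:R b6@12:L b2@13:R b7@14:L b1@16:L]
Beat 9 (R): throw ball5 h=8 -> lands@17:R; in-air after throw: [b3@10:L b4@11:R b6@12:L b2@13:R b7@14:L b1@16:L b5@17:R]
Beat 10 (L): throw ball3 h=5 -> lands@15:R; in-air after throw: [b4@11:R b6@12:L b2@13:R b7@14:L b3@15:R b1@16:L b5@17:R]
Beat 11 (R): throw ball4 h=7 -> lands@18:L; in-air after throw: [b6@12:L b2@13:R b7@14:L b3@15:R b1@16:L b5@17:R b4@18:L]
Beat 12 (L): throw ball6 h=8 -> lands@20:L; in-air after throw: [b2@13:R b7@14:L b3@15:R b1@16:L b5@17:R b4@18:L b6@20:L]
Beat 13 (R): throw ball2 h=6 -> lands@19:R; in-air after throw: [b7@14:L b3@15:R b1@16:L b5@17:R b4@18:L b2@19:R b6@20:L]
Beat 14 (L): throw ball7 h=8 -> lands@22:L; in-air after throw: [b3@15:R b1@16:L b5@17:R b4@18:L b2@19:R b6@20:L b7@22:L]
Beat 15 (R): throw ball3 h=8 -> lands@23:R; in-air after throw: [b1@16:L b5@17:R b4@18:L b2@19:R b6@20:L b7@22:L b3@23:R]
Beat 16 (L): throw ball1 h=5 -> lands@21:R; in-air after throw: [b5@17:R b4@18:L b2@19:R b6@20:L b1@21:R b7@22:L b3@23:R]
Ball 1: thrown@0 h=8 -> first land @8; rethrown@8 h=8 -> second land @16

Answer: 8 16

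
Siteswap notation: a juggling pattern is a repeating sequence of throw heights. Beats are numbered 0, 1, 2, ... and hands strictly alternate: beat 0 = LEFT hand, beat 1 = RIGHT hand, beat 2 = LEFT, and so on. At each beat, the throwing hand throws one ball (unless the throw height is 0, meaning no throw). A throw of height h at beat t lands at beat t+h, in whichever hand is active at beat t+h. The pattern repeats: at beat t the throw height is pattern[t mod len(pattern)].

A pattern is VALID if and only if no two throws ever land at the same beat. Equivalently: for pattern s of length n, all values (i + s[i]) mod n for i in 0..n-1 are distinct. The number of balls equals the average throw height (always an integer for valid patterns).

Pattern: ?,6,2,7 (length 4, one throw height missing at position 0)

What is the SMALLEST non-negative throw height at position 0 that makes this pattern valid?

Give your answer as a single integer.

i=0: s[i]=? (unknown)
i=1: (1 + 6) mod 4 = 3
i=2: (2 + 2) mod 4 = 0
i=3: (3 + 7) mod 4 = 2
Known residues: [0, 2, 3]; need a permutation of 0..3, so missing residue r = 1
Need (0 + s) mod 4 = 1; smallest s = (1 - 0) mod 4 = 1

Answer: 1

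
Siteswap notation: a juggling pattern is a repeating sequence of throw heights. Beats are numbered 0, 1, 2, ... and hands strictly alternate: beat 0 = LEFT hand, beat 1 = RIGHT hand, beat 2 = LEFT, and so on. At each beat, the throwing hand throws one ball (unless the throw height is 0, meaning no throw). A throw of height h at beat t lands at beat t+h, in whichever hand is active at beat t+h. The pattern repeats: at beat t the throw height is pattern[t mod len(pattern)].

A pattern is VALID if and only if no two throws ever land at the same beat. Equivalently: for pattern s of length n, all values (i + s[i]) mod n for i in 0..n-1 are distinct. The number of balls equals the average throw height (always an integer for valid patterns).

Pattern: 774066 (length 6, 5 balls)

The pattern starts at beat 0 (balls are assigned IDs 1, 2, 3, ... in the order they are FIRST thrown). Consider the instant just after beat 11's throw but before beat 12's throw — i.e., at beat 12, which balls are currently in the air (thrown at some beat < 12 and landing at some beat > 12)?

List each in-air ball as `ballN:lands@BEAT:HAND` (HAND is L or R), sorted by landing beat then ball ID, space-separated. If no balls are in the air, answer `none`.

Beat 0 (L): throw ball1 h=7 -> lands@7:R; in-air after throw: [b1@7:R]
Beat 1 (R): throw ball2 h=7 -> lands@8:L; in-air after throw: [b1@7:R b2@8:L]
Beat 2 (L): throw ball3 h=4 -> lands@6:L; in-air after throw: [b3@6:L b1@7:R b2@8:L]
Beat 4 (L): throw ball4 h=6 -> lands@10:L; in-air after throw: [b3@6:L b1@7:R b2@8:L b4@10:L]
Beat 5 (R): throw ball5 h=6 -> lands@11:R; in-air after throw: [b3@6:L b1@7:R b2@8:L b4@10:L b5@11:R]
Beat 6 (L): throw ball3 h=7 -> lands@13:R; in-air after throw: [b1@7:R b2@8:L b4@10:L b5@11:R b3@13:R]
Beat 7 (R): throw ball1 h=7 -> lands@14:L; in-air after throw: [b2@8:L b4@10:L b5@11:R b3@13:R b1@14:L]
Beat 8 (L): throw ball2 h=4 -> lands@12:L; in-air after throw: [b4@10:L b5@11:R b2@12:L b3@13:R b1@14:L]
Beat 10 (L): throw ball4 h=6 -> lands@16:L; in-air after throw: [b5@11:R b2@12:L b3@13:R b1@14:L b4@16:L]
Beat 11 (R): throw ball5 h=6 -> lands@17:R; in-air after throw: [b2@12:L b3@13:R b1@14:L b4@16:L b5@17:R]
Beat 12 (L): throw ball2 h=7 -> lands@19:R; in-air after throw: [b3@13:R b1@14:L b4@16:L b5@17:R b2@19:R]

Answer: ball3:lands@13:R ball1:lands@14:L ball4:lands@16:L ball5:lands@17:R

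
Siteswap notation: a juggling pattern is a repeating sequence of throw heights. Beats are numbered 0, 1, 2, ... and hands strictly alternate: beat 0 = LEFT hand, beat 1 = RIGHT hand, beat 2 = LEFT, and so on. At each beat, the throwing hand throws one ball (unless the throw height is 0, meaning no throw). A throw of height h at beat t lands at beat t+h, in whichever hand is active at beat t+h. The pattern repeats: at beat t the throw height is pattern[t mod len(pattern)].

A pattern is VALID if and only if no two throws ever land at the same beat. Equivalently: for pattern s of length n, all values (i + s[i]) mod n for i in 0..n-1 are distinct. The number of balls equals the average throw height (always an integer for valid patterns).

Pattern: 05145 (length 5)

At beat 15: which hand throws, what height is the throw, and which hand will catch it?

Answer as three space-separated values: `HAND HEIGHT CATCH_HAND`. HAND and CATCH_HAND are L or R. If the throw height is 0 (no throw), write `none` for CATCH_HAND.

Beat 15: 15 mod 2 = 1, so hand = R
Throw height = pattern[15 mod 5] = pattern[0] = 0

Answer: R 0 none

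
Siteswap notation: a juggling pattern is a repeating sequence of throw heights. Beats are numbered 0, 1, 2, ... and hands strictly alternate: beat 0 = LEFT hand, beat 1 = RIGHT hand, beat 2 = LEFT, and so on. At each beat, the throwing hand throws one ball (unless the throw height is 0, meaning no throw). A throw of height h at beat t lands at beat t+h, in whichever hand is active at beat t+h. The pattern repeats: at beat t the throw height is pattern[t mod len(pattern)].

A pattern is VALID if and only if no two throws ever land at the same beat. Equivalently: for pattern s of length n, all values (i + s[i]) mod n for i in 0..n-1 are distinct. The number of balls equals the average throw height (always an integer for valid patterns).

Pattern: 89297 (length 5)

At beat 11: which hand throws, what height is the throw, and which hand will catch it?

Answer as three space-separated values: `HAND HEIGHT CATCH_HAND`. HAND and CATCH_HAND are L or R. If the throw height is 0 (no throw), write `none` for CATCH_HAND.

Answer: R 9 L

Derivation:
Beat 11: 11 mod 2 = 1, so hand = R
Throw height = pattern[11 mod 5] = pattern[1] = 9
Lands at beat 11+9=20, 20 mod 2 = 0, so catch hand = L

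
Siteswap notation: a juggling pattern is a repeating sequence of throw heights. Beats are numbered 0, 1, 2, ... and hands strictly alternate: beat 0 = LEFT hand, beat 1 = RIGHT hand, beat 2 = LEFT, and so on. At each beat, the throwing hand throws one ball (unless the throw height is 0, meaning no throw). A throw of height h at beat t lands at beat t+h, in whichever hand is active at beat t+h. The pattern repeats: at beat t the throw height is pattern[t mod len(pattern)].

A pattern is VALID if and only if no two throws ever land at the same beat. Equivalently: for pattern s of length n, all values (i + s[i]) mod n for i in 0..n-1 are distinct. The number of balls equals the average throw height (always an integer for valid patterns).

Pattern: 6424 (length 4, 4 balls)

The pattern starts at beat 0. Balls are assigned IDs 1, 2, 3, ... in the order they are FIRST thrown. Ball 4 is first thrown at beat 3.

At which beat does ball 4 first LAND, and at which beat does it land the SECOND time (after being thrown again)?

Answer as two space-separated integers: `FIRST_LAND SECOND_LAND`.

Beat 0 (L): throw ball1 h=6 -> lands@6:L; in-air after throw: [b1@6:L]
Beat 1 (R): throw ball2 h=4 -> lands@5:R; in-air after throw: [b2@5:R b1@6:L]
Beat 2 (L): throw ball3 h=2 -> lands@4:L; in-air after throw: [b3@4:L b2@5:R b1@6:L]
Beat 3 (R): throw ball4 h=4 -> lands@7:R; in-air after throw: [b3@4:L b2@5:R b1@6:L b4@7:R]
Beat 4 (L): throw ball3 h=6 -> lands@10:L; in-air after throw: [b2@5:R b1@6:L b4@7:R b3@10:L]
Beat 5 (R): throw ball2 h=4 -> lands@9:R; in-air after throw: [b1@6:L b4@7:R b2@9:R b3@10:L]
Beat 6 (L): throw ball1 h=2 -> lands@8:L; in-air after throw: [b4@7:R b1@8:L b2@9:R b3@10:L]
Beat 7 (R): throw ball4 h=4 -> lands@11:R; in-air after throw: [b1@8:L b2@9:R b3@10:L b4@11:R]
Beat 8 (L): throw ball1 h=6 -> lands@14:L; in-air after throw: [b2@9:R b3@10:L b4@11:R b1@14:L]
Beat 9 (R): throw ball2 h=4 -> lands@13:R; in-air after throw: [b3@10:L b4@11:R b2@13:R b1@14:L]
Beat 10 (L): throw ball3 h=2 -> lands@12:L; in-air after throw: [b4@11:R b3@12:L b2@13:R b1@14:L]
Beat 11 (R): throw ball4 h=4 -> lands@15:R; in-air after throw: [b3@12:L b2@13:R b1@14:L b4@15:R]
Ball 4: thrown@3 h=4 -> first land @7; rethrown@7 h=4 -> second land @11

Answer: 7 11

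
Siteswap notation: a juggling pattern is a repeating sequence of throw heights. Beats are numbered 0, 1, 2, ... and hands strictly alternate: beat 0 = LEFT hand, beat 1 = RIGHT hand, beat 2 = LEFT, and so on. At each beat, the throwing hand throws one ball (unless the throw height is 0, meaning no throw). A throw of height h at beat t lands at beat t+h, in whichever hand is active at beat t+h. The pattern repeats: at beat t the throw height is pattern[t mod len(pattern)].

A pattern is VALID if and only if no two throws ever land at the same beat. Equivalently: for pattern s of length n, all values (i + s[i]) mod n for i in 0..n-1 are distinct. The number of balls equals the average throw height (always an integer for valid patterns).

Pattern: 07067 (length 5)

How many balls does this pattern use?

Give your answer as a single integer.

Answer: 4

Derivation:
Pattern = [0, 7, 0, 6, 7], length n = 5
  position 0: throw height = 0, running sum = 0
  position 1: throw height = 7, running sum = 7
  position 2: throw height = 0, running sum = 7
  position 3: throw height = 6, running sum = 13
  position 4: throw height = 7, running sum = 20
Total sum = 20; balls = sum / n = 20 / 5 = 4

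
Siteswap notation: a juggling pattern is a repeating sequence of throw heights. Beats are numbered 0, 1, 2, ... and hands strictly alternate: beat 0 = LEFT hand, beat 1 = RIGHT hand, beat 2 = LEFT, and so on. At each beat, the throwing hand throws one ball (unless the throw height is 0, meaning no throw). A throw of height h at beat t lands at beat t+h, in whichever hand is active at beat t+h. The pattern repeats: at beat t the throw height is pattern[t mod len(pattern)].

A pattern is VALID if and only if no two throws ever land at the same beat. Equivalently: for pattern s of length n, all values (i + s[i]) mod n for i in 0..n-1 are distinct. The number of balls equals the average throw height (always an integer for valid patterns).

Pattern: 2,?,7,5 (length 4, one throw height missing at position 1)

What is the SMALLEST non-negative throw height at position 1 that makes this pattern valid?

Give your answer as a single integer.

Answer: 2

Derivation:
i=0: (0 + 2) mod 4 = 2
i=1: s[i]=? (unknown)
i=2: (2 + 7) mod 4 = 1
i=3: (3 + 5) mod 4 = 0
Known residues: [0, 1, 2]; need a permutation of 0..3, so missing residue r = 3
Need (1 + s) mod 4 = 3; smallest s = (3 - 1) mod 4 = 2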